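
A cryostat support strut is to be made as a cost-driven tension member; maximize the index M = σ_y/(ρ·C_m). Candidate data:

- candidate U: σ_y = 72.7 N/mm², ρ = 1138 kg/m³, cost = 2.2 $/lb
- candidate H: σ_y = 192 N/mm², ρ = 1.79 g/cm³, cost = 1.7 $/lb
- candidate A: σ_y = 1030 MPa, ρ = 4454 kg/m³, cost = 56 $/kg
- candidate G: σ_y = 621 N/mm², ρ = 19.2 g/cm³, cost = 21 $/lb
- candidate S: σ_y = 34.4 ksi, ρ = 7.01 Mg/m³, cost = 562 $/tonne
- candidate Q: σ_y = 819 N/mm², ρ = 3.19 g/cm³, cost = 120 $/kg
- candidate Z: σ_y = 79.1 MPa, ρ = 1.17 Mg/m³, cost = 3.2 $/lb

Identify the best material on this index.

candidate S

Putting every candidate on a common basis:
  candidate U: σ_y = 72.70 MPa, ρ = 1138 kg/m³, cost = 4.850 $/kg
  candidate H: σ_y = 192.0 MPa, ρ = 1790 kg/m³, cost = 3.748 $/kg
  candidate A: σ_y = 1030 MPa, ρ = 4454 kg/m³, cost = 56.00 $/kg
  candidate G: σ_y = 621.0 MPa, ρ = 19200 kg/m³, cost = 46.30 $/kg
  candidate S: σ_y = 237.2 MPa, ρ = 7010 kg/m³, cost = 0.5620 $/kg
  candidate Q: σ_y = 819.0 MPa, ρ = 3190 kg/m³, cost = 120.0 $/kg
  candidate Z: σ_y = 79.10 MPa, ρ = 1170 kg/m³, cost = 7.055 $/kg
  candidate S: M = 60.2 kN·m per $
  candidate H: M = 28.6 kN·m per $
  candidate U: M = 13.2 kN·m per $
  candidate Z: M = 9.58 kN·m per $
  candidate A: M = 4.13 kN·m per $
  candidate Q: M = 2.14 kN·m per $
  candidate G: M = 0.699 kN·m per $
Candidate S has the largest M.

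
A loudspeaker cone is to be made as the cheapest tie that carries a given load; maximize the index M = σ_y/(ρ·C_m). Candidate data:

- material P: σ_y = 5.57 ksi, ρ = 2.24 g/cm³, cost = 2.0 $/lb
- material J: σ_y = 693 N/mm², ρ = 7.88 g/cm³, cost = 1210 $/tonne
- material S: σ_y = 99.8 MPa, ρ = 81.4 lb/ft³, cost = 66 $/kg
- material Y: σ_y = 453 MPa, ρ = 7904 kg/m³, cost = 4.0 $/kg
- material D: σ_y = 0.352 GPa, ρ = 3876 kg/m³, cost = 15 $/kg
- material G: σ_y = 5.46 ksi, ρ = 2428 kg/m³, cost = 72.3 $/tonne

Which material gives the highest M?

After converting to SI:
  material P: σ_y = 38.40 MPa, ρ = 2240 kg/m³, cost = 4.409 $/kg
  material J: σ_y = 693.0 MPa, ρ = 7880 kg/m³, cost = 1.210 $/kg
  material S: σ_y = 99.80 MPa, ρ = 1304 kg/m³, cost = 66.00 $/kg
  material Y: σ_y = 453.0 MPa, ρ = 7904 kg/m³, cost = 4.000 $/kg
  material D: σ_y = 352.0 MPa, ρ = 3876 kg/m³, cost = 15.00 $/kg
  material G: σ_y = 37.65 MPa, ρ = 2428 kg/m³, cost = 0.07230 $/kg
  material G: M = 214 kN·m per $
  material J: M = 72.7 kN·m per $
  material Y: M = 14.3 kN·m per $
  material D: M = 6.05 kN·m per $
  material P: M = 3.89 kN·m per $
  material S: M = 1.16 kN·m per $
Material G has the largest M.

material G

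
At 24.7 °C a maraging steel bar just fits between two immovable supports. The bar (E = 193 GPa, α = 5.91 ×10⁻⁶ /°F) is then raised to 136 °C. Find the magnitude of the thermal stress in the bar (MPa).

229 MPa

α = 5.91×10⁻⁶/°F × 9/5 = 10.6×10⁻⁶/K.
ΔT = 111.3 K. Constrained thermal stress σ = E·α·ΔT = 193.0×10³ MPa × 10.6×10⁻⁶ × 111.3 = 229 MPa (compressive).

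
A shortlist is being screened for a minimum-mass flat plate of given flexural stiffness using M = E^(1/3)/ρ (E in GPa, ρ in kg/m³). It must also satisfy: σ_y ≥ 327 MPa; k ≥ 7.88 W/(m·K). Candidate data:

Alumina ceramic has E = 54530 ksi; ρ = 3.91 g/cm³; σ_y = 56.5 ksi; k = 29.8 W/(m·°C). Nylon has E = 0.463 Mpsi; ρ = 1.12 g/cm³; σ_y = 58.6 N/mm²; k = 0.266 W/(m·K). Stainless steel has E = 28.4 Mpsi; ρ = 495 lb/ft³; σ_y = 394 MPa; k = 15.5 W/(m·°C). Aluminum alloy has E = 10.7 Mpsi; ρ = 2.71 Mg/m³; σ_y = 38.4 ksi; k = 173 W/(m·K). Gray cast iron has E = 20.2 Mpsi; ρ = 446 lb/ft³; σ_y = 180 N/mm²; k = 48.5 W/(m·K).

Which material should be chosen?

Screen on constraints: σ_y ≥ 327 MPa; k ≥ 7.88 W/(m·K). Survivors: alumina ceramic, stainless steel.
Normalizing units and computing the index:
  alumina ceramic: E = 376.0 GPa, ρ = 3910 kg/m³
  stainless steel: E = 195.8 GPa, ρ = 7929 kg/m³
  alumina ceramic: M = 1.85×10⁻³
  stainless steel: M = 0.732×10⁻³
Highest index: alumina ceramic.

alumina ceramic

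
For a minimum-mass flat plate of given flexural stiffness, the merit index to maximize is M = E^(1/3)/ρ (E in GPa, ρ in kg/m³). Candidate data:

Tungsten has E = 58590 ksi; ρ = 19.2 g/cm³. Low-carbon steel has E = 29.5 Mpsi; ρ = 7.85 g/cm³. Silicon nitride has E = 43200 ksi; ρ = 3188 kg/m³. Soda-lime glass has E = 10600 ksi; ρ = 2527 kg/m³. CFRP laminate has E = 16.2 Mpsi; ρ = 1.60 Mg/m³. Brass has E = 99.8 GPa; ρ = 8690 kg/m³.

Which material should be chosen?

CFRP laminate

After converting to SI:
  tungsten: E = 404.0 GPa, ρ = 19200 kg/m³
  low-carbon steel: E = 203.4 GPa, ρ = 7850 kg/m³
  silicon nitride: E = 297.9 GPa, ρ = 3188 kg/m³
  soda-lime glass: E = 73.08 GPa, ρ = 2527 kg/m³
  CFRP laminate: E = 111.7 GPa, ρ = 1600 kg/m³
  brass: E = 99.80 GPa, ρ = 8690 kg/m³
  CFRP laminate: M = 3.01×10⁻³
  silicon nitride: M = 2.09×10⁻³
  soda-lime glass: M = 1.65×10⁻³
  low-carbon steel: M = 0.749×10⁻³
  brass: M = 0.534×10⁻³
  tungsten: M = 0.385×10⁻³
CFRP laminate ranks first.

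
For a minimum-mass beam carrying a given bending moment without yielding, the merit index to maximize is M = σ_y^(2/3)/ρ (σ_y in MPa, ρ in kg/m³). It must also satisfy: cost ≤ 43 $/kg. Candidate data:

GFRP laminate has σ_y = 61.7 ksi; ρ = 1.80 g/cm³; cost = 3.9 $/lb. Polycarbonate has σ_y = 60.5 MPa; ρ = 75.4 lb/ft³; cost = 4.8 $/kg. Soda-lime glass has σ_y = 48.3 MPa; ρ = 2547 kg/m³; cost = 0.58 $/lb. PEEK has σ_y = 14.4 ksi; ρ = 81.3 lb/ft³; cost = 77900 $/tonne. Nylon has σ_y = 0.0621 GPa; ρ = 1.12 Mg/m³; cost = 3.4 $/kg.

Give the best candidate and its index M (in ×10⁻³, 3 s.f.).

GFRP laminate, M = 31.4×10⁻³

Screen on constraints: cost ≤ 43 $/kg. Survivors: GFRP laminate, polycarbonate, soda-lime glass, nylon.
After converting to SI:
  GFRP laminate: σ_y = 425.4 MPa, ρ = 1800 kg/m³
  polycarbonate: σ_y = 60.50 MPa, ρ = 1208 kg/m³
  soda-lime glass: σ_y = 48.30 MPa, ρ = 2547 kg/m³
  nylon: σ_y = 62.10 MPa, ρ = 1120 kg/m³
  GFRP laminate: M = 31.4×10⁻³
  nylon: M = 14.0×10⁻³
  polycarbonate: M = 12.8×10⁻³
  soda-lime glass: M = 5.21×10⁻³
GFRP laminate ranks first.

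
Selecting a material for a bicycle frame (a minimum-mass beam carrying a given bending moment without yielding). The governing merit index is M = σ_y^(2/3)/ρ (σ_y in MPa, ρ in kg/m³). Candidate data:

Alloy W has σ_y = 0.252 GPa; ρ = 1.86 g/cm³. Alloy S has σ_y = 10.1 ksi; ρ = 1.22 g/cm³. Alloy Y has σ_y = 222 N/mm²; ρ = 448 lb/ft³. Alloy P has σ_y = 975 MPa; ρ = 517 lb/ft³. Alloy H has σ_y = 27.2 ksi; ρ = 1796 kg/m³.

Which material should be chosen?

Putting every candidate on a common basis:
  alloy W: σ_y = 252.0 MPa, ρ = 1860 kg/m³
  alloy S: σ_y = 69.64 MPa, ρ = 1220 kg/m³
  alloy Y: σ_y = 222.0 MPa, ρ = 7176 kg/m³
  alloy P: σ_y = 975.0 MPa, ρ = 8282 kg/m³
  alloy H: σ_y = 187.5 MPa, ρ = 1796 kg/m³
  alloy W: M = 21.4×10⁻³
  alloy H: M = 18.2×10⁻³
  alloy S: M = 13.9×10⁻³
  alloy P: M = 11.9×10⁻³
  alloy Y: M = 5.11×10⁻³
Alloy W has the largest M.

alloy W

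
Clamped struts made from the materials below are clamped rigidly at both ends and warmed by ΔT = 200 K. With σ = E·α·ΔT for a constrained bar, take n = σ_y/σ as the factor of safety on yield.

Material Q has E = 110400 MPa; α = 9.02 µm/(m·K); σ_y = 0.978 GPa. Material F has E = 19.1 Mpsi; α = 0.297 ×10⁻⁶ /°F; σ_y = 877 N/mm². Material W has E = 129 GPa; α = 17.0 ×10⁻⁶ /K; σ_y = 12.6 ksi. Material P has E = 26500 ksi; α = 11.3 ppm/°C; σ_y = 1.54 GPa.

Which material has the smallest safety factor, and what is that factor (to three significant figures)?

In consistent units (E in GPa, α in ×10⁻⁶/K, σ_y in MPa):
  material Q: E = 110.4, α = 9.02, σ_y = 978.0 → σ = 199 MPa, n = 4.91
  material F: E = 131.7, α = 0.535, σ_y = 877.0 → σ = 14.1 MPa, n = 62.3
  material W: E = 129.0, α = 17.0, σ_y = 86.87 → σ = 439 MPa, n = 0.198
  material P: E = 182.7, α = 11.3, σ_y = 1540 → σ = 413 MPa, n = 3.73
Material W has the lowest safety factor, n = 0.198.

material W, n = 0.198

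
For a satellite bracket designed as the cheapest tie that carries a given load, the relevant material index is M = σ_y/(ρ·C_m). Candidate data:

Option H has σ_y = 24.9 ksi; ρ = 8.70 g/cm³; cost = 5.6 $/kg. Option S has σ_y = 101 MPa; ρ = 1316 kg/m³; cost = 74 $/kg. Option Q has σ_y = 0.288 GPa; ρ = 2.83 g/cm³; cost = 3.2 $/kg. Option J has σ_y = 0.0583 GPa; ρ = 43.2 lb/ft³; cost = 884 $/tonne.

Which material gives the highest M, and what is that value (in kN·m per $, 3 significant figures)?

option J, M = 95.3 kN·m per $

Normalizing units and computing the index:
  option H: σ_y = 171.7 MPa, ρ = 8700 kg/m³, cost = 5.600 $/kg
  option S: σ_y = 101.0 MPa, ρ = 1316 kg/m³, cost = 74.00 $/kg
  option Q: σ_y = 288.0 MPa, ρ = 2830 kg/m³, cost = 3.200 $/kg
  option J: σ_y = 58.30 MPa, ρ = 692.0 kg/m³, cost = 0.8840 $/kg
  option J: M = 95.3 kN·m per $
  option Q: M = 31.8 kN·m per $
  option H: M = 3.52 kN·m per $
  option S: M = 1.04 kN·m per $
Option J has the largest M.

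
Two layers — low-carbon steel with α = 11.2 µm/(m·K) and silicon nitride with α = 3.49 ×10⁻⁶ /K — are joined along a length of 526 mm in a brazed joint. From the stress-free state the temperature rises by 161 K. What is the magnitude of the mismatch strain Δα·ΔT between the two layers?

1.24×10⁻³

Δα = |11.2 − 3.49|×10⁻⁶/K = 7.71×10⁻⁶/K.
Mismatch strain = Δα·ΔT = 7.71×10⁻⁶ × 161.0 = 1.24×10⁻³.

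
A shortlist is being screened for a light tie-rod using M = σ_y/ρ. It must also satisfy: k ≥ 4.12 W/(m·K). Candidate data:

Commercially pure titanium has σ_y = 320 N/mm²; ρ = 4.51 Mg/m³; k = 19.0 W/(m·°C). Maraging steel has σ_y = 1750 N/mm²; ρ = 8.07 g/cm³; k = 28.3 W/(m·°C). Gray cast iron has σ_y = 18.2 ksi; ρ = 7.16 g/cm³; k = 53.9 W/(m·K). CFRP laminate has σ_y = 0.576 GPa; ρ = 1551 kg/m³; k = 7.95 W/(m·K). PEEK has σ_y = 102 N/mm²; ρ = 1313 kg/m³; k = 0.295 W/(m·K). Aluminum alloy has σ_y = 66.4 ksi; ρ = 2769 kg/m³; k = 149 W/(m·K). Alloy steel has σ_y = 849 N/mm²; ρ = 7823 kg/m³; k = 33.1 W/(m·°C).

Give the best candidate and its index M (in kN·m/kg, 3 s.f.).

Screen on constraints: k ≥ 4.12 W/(m·K). Survivors: commercially pure titanium, maraging steel, gray cast iron, CFRP laminate, aluminum alloy, alloy steel.
Convert each candidate to consistent units, then evaluate M:
  commercially pure titanium: σ_y = 320.0 MPa, ρ = 4510 kg/m³
  maraging steel: σ_y = 1750 MPa, ρ = 8070 kg/m³
  gray cast iron: σ_y = 125.5 MPa, ρ = 7160 kg/m³
  CFRP laminate: σ_y = 576.0 MPa, ρ = 1551 kg/m³
  aluminum alloy: σ_y = 457.8 MPa, ρ = 2769 kg/m³
  alloy steel: σ_y = 849.0 MPa, ρ = 7823 kg/m³
  CFRP laminate: M = 371 kN·m/kg
  maraging steel: M = 217 kN·m/kg
  aluminum alloy: M = 165 kN·m/kg
  alloy steel: M = 109 kN·m/kg
  commercially pure titanium: M = 71.0 kN·m/kg
  gray cast iron: M = 17.5 kN·m/kg
CFRP laminate ranks first.

CFRP laminate, M = 371 kN·m/kg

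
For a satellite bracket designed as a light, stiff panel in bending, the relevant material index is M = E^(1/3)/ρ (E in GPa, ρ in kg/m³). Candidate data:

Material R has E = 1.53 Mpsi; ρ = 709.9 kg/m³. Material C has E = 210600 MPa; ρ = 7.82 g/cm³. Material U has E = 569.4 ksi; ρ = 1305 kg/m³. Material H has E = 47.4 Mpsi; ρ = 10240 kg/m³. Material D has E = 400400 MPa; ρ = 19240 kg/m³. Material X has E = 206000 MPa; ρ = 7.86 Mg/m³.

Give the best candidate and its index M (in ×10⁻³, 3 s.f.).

material R, M = 3.09×10⁻³

Normalizing units and computing the index:
  material R: E = 10.55 GPa, ρ = 709.9 kg/m³
  material C: E = 210.6 GPa, ρ = 7820 kg/m³
  material U: E = 3.926 GPa, ρ = 1305 kg/m³
  material H: E = 326.8 GPa, ρ = 10240 kg/m³
  material D: E = 400.4 GPa, ρ = 19240 kg/m³
  material X: E = 206.0 GPa, ρ = 7860 kg/m³
  material R: M = 3.09×10⁻³
  material U: M = 1.21×10⁻³
  material C: M = 0.761×10⁻³
  material X: M = 0.751×10⁻³
  material H: M = 0.673×10⁻³
  material D: M = 0.383×10⁻³
Highest index: material R.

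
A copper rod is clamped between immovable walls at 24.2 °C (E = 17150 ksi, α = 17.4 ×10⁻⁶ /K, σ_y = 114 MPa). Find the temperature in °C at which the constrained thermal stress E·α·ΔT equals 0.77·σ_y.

E = 17150 ksi = 118.2 GPa.
E·α·ΔT = 87.78 MPa ⇒ ΔT = 87.78 / (118.2×10³ × 17.4×10⁻⁶) = 42.66 K.
T = 24.2 + 42.66 = 66.86 °C.

66.9 °C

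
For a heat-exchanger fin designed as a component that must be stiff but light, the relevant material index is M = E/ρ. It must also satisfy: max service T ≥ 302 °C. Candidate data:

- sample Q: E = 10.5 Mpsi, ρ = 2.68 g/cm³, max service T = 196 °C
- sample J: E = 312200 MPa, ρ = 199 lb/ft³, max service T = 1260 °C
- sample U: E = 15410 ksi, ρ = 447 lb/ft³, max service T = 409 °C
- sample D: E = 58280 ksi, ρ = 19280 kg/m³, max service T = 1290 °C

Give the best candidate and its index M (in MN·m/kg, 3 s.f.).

sample J, M = 97.9 MN·m/kg

Screen on constraints: max service T ≥ 302 °C. Survivors: sample J, sample U, sample D.
Putting every candidate on a common basis:
  sample J: E = 312.2 GPa, ρ = 3188 kg/m³
  sample U: E = 106.2 GPa, ρ = 7160 kg/m³
  sample D: E = 401.8 GPa, ρ = 19280 kg/m³
  sample J: M = 97.9 MN·m/kg
  sample D: M = 20.8 MN·m/kg
  sample U: M = 14.8 MN·m/kg
Sample J has the largest M.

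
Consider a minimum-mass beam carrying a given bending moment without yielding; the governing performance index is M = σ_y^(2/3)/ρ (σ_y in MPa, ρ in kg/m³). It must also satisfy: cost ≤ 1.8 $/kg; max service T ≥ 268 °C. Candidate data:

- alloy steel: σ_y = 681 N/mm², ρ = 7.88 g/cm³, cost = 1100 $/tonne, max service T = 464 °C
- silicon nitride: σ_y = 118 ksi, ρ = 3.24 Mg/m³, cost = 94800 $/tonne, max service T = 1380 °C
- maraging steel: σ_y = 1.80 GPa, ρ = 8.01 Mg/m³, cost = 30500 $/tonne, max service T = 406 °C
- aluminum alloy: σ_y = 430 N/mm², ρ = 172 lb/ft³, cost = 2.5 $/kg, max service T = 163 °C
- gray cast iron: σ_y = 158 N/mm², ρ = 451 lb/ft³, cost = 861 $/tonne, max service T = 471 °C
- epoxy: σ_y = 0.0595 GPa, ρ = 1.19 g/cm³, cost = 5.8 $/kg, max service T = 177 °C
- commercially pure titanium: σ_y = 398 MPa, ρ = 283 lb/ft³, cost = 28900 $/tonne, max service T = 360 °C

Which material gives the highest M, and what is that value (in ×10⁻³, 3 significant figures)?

alloy steel, M = 9.82×10⁻³

Screen on constraints: cost ≤ 1.8 $/kg; max service T ≥ 268 °C. Survivors: alloy steel, gray cast iron.
After converting to SI:
  alloy steel: σ_y = 681.0 MPa, ρ = 7880 kg/m³
  gray cast iron: σ_y = 158.0 MPa, ρ = 7224 kg/m³
  alloy steel: M = 9.82×10⁻³
  gray cast iron: M = 4.05×10⁻³
The maximum is for alloy steel.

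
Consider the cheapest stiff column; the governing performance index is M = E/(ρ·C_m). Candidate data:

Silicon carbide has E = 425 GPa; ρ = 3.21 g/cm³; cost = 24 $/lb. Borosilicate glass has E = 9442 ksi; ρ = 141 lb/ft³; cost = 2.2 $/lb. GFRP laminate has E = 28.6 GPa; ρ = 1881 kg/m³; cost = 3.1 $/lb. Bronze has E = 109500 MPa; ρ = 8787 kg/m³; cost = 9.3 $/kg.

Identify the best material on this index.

After converting to SI:
  silicon carbide: E = 425.0 GPa, ρ = 3210 kg/m³, cost = 52.91 $/kg
  borosilicate glass: E = 65.10 GPa, ρ = 2259 kg/m³, cost = 4.850 $/kg
  GFRP laminate: E = 28.60 GPa, ρ = 1881 kg/m³, cost = 6.834 $/kg
  bronze: E = 109.5 GPa, ρ = 8787 kg/m³, cost = 9.300 $/kg
  borosilicate glass: M = 5.94 MN·m per $
  silicon carbide: M = 2.50 MN·m per $
  GFRP laminate: M = 2.22 MN·m per $
  bronze: M = 1.34 MN·m per $
Borosilicate glass ranks first.

borosilicate glass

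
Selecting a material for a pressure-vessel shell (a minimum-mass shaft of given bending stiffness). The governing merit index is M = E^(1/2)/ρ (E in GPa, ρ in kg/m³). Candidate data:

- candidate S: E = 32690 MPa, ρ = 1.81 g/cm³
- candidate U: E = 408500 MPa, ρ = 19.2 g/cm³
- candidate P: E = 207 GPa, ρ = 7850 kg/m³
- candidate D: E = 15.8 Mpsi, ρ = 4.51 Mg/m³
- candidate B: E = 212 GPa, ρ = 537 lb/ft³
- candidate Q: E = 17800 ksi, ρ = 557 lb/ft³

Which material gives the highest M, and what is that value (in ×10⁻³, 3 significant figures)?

Putting every candidate on a common basis:
  candidate S: E = 32.69 GPa, ρ = 1810 kg/m³
  candidate U: E = 408.5 GPa, ρ = 19200 kg/m³
  candidate P: E = 207.0 GPa, ρ = 7850 kg/m³
  candidate D: E = 108.9 GPa, ρ = 4510 kg/m³
  candidate B: E = 212.0 GPa, ρ = 8602 kg/m³
  candidate Q: E = 122.7 GPa, ρ = 8922 kg/m³
  candidate S: M = 3.16×10⁻³
  candidate D: M = 2.31×10⁻³
  candidate P: M = 1.83×10⁻³
  candidate B: M = 1.69×10⁻³
  candidate Q: M = 1.24×10⁻³
  candidate U: M = 1.05×10⁻³
Candidate S has the largest M.

candidate S, M = 3.16×10⁻³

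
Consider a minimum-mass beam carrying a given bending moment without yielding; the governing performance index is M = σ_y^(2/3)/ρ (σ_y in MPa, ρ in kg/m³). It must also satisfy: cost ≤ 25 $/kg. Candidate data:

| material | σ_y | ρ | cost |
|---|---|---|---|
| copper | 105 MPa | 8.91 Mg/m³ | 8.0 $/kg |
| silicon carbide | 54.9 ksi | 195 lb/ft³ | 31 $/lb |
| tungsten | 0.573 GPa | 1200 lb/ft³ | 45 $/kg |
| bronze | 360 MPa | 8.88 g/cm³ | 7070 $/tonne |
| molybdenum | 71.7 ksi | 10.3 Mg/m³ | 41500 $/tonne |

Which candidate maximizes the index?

bronze

Screen on constraints: cost ≤ 25 $/kg. Survivors: copper, bronze.
In SI units:
  copper: σ_y = 105.0 MPa, ρ = 8910 kg/m³
  bronze: σ_y = 360.0 MPa, ρ = 8880 kg/m³
  bronze: M = 5.70×10⁻³
  copper: M = 2.50×10⁻³
The maximum is for bronze.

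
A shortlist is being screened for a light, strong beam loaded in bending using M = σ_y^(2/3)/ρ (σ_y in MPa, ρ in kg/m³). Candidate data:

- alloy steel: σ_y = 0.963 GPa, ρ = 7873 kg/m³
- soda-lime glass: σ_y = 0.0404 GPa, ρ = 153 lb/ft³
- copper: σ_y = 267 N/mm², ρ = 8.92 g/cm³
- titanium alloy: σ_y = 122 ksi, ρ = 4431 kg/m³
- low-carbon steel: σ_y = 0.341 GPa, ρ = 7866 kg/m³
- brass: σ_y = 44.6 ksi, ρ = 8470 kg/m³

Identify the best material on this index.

titanium alloy

Normalizing units and computing the index:
  alloy steel: σ_y = 963.0 MPa, ρ = 7873 kg/m³
  soda-lime glass: σ_y = 40.40 MPa, ρ = 2451 kg/m³
  copper: σ_y = 267.0 MPa, ρ = 8920 kg/m³
  titanium alloy: σ_y = 841.2 MPa, ρ = 4431 kg/m³
  low-carbon steel: σ_y = 341.0 MPa, ρ = 7866 kg/m³
  brass: σ_y = 307.5 MPa, ρ = 8470 kg/m³
  titanium alloy: M = 20.1×10⁻³
  alloy steel: M = 12.4×10⁻³
  low-carbon steel: M = 6.21×10⁻³
  brass: M = 5.38×10⁻³
  soda-lime glass: M = 4.80×10⁻³
  copper: M = 4.65×10⁻³
The maximum is for titanium alloy.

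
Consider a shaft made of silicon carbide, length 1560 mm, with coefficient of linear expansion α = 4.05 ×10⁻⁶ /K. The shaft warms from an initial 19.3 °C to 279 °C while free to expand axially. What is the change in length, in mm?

ΔT = 279 − 19.3 = 259.7 K.
ΔL = α·L₀·ΔT = 4.05×10⁻⁶ × 1560 mm × 259.7 K = 1.64 mm.

1.64 mm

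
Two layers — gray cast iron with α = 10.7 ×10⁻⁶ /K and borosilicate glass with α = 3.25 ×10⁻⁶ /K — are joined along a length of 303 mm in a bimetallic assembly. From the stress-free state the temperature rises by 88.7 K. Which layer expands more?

α(gray cast iron) = 10.7×10⁻⁶/K vs α(borosilicate glass) = 3.25×10⁻⁶/K.
Higher α expands more for the same ΔT: gray cast iron.

gray cast iron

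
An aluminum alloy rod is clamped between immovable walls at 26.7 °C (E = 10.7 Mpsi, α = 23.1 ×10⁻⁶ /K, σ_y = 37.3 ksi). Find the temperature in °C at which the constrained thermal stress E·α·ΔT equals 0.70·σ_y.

132 °C

E = 10.7 Mpsi = 73.77 GPa.
σ_y = 37.3 ksi = 257.2 MPa.
E·α·ΔT = 180.0 MPa ⇒ ΔT = 180.0 / (73.77×10³ × 23.1×10⁻⁶) = 105.6 K.
T = 26.7 + 105.6 = 132.3 °C.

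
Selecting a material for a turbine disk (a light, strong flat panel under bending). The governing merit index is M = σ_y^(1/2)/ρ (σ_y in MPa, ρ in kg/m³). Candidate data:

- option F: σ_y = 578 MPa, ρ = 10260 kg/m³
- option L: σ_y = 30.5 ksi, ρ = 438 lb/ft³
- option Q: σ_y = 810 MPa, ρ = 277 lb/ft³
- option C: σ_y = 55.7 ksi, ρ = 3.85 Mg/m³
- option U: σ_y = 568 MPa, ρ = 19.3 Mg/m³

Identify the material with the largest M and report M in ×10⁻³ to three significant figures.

Normalizing units and computing the index:
  option F: σ_y = 578.0 MPa, ρ = 10260 kg/m³
  option L: σ_y = 210.3 MPa, ρ = 7016 kg/m³
  option Q: σ_y = 810.0 MPa, ρ = 4437 kg/m³
  option C: σ_y = 384.0 MPa, ρ = 3850 kg/m³
  option U: σ_y = 568.0 MPa, ρ = 19300 kg/m³
  option Q: M = 6.41×10⁻³
  option C: M = 5.09×10⁻³
  option F: M = 2.34×10⁻³
  option L: M = 2.07×10⁻³
  option U: M = 1.23×10⁻³
Option Q has the largest M.

option Q, M = 6.41×10⁻³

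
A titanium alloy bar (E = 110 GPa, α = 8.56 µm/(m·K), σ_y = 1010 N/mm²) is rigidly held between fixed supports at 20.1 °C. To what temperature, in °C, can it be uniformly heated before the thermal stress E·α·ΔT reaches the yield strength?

σ_y = 1010 N/mm² = 1010 MPa.
E·α·ΔT = 1010 MPa ⇒ ΔT = 1010 / (110.0×10³ × 8.56×10⁻⁶) = 1073 K.
T = 20.1 + 1073 = 1093 °C.

1090 °C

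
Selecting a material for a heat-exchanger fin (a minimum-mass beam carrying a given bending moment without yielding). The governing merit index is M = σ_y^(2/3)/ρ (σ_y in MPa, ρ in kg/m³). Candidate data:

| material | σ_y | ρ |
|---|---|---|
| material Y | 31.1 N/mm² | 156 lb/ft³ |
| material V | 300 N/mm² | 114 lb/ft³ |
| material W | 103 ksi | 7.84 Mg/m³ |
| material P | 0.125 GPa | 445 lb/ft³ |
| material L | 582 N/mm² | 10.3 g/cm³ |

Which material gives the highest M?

material V

Normalizing units and computing the index:
  material Y: σ_y = 31.10 MPa, ρ = 2499 kg/m³
  material V: σ_y = 300.0 MPa, ρ = 1826 kg/m³
  material W: σ_y = 710.2 MPa, ρ = 7840 kg/m³
  material P: σ_y = 125.0 MPa, ρ = 7128 kg/m³
  material L: σ_y = 582.0 MPa, ρ = 10300 kg/m³
  material V: M = 24.5×10⁻³
  material W: M = 10.2×10⁻³
  material L: M = 6.77×10⁻³
  material Y: M = 3.96×10⁻³
  material P: M = 3.51×10⁻³
The maximum is for material V.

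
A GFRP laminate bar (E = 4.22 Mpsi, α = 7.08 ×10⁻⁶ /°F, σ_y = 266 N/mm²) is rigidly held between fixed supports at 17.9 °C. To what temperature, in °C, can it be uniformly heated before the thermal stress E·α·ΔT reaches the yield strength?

735 °C

E = 4.22 Mpsi = 29.10 GPa.
α = 7.08×10⁻⁶/°F × 9/5 = 12.7×10⁻⁶/K.
σ_y = 266 N/mm² = 266.0 MPa.
E·α·ΔT = 266.0 MPa ⇒ ΔT = 266.0 / (29.10×10³ × 12.7×10⁻⁶) = 717.4 K.
T = 17.9 + 717.4 = 735.3 °C.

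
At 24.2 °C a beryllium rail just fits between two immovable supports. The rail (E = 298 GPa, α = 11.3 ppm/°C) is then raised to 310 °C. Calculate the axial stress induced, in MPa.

962 MPa

ΔT = 285.8 K. Constrained thermal stress σ = E·α·ΔT = 298.0×10³ MPa × 11.3×10⁻⁶ × 285.8 = 962 MPa (compressive).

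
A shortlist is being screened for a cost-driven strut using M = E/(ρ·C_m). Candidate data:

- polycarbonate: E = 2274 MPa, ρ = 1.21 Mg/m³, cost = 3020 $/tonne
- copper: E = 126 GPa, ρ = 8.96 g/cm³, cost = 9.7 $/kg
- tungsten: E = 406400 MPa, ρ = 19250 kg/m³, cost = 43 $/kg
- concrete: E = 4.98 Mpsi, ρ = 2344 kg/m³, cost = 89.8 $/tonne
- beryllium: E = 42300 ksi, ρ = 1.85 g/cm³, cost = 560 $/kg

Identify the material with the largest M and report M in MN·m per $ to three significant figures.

concrete, M = 163 MN·m per $

Putting every candidate on a common basis:
  polycarbonate: E = 2.274 GPa, ρ = 1210 kg/m³, cost = 3.020 $/kg
  copper: E = 126.0 GPa, ρ = 8960 kg/m³, cost = 9.700 $/kg
  tungsten: E = 406.4 GPa, ρ = 19250 kg/m³, cost = 43.00 $/kg
  concrete: E = 34.34 GPa, ρ = 2344 kg/m³, cost = 0.08980 $/kg
  beryllium: E = 291.6 GPa, ρ = 1850 kg/m³, cost = 560.0 $/kg
  concrete: M = 163 MN·m per $
  copper: M = 1.45 MN·m per $
  polycarbonate: M = 0.622 MN·m per $
  tungsten: M = 0.491 MN·m per $
  beryllium: M = 0.282 MN·m per $
Concrete ranks first.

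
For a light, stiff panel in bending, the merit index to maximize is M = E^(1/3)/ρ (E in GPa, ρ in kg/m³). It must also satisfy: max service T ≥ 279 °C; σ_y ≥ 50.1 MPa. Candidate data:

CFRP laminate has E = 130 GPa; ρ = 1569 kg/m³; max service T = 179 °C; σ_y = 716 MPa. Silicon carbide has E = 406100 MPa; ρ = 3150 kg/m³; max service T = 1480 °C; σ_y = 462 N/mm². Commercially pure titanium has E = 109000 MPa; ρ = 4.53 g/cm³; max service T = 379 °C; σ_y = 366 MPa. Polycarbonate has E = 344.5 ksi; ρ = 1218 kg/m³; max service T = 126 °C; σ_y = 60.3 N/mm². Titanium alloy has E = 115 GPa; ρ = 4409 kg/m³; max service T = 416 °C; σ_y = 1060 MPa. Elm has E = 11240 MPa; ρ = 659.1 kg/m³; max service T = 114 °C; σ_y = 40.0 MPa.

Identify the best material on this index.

silicon carbide

Screen on constraints: max service T ≥ 279 °C; σ_y ≥ 50.1 MPa. Survivors: silicon carbide, commercially pure titanium, titanium alloy.
Putting every candidate on a common basis:
  silicon carbide: E = 406.1 GPa, ρ = 3150 kg/m³
  commercially pure titanium: E = 109.0 GPa, ρ = 4530 kg/m³
  titanium alloy: E = 115.0 GPa, ρ = 4409 kg/m³
  silicon carbide: M = 2.35×10⁻³
  titanium alloy: M = 1.10×10⁻³
  commercially pure titanium: M = 1.05×10⁻³
Silicon carbide ranks first.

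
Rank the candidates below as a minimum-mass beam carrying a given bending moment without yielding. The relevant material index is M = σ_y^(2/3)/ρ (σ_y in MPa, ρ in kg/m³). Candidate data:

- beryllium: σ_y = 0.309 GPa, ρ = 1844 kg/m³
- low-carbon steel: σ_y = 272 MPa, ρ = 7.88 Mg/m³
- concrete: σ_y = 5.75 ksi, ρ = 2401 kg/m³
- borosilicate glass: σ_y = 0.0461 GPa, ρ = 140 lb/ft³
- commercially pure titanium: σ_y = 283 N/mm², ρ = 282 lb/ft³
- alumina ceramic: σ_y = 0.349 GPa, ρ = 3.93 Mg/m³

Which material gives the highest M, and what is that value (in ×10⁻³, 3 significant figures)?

Convert each candidate to consistent units, then evaluate M:
  beryllium: σ_y = 309.0 MPa, ρ = 1844 kg/m³
  low-carbon steel: σ_y = 272.0 MPa, ρ = 7880 kg/m³
  concrete: σ_y = 39.64 MPa, ρ = 2401 kg/m³
  borosilicate glass: σ_y = 46.10 MPa, ρ = 2243 kg/m³
  commercially pure titanium: σ_y = 283.0 MPa, ρ = 4517 kg/m³
  alumina ceramic: σ_y = 349.0 MPa, ρ = 3930 kg/m³
  beryllium: M = 24.8×10⁻³
  alumina ceramic: M = 12.6×10⁻³
  commercially pure titanium: M = 9.54×10⁻³
  borosilicate glass: M = 5.73×10⁻³
  low-carbon steel: M = 5.33×10⁻³
  concrete: M = 4.84×10⁻³
Beryllium has the largest M.

beryllium, M = 24.8×10⁻³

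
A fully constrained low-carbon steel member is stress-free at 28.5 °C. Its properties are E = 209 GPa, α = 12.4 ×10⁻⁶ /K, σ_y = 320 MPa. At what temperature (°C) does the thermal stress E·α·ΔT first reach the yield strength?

E·α·ΔT = 320.0 MPa ⇒ ΔT = 320.0 / (209.0×10³ × 12.4×10⁻⁶) = 123.5 K.
T = 28.5 + 123.5 = 152.0 °C.

152 °C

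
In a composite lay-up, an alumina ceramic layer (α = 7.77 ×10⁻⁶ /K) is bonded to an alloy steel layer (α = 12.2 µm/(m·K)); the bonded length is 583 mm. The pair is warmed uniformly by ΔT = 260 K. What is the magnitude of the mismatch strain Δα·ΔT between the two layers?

1.15×10⁻³

Δα = |7.77 − 12.2|×10⁻⁶/K = 4.43×10⁻⁶/K.
Mismatch strain = Δα·ΔT = 4.43×10⁻⁶ × 260.0 = 1.15×10⁻³.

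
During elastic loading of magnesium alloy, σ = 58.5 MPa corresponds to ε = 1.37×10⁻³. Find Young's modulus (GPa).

E = σ/ε = 58.5 MPa / 1.37×10⁻³ = 42700 MPa = 42.7 GPa.

42.7 GPa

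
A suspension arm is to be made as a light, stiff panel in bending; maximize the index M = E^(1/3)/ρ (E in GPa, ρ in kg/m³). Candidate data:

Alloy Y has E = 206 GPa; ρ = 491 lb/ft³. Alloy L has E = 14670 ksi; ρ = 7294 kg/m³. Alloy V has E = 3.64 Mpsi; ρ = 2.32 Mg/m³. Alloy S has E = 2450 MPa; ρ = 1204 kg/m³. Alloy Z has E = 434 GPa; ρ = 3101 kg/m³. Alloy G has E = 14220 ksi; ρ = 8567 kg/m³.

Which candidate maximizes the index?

Convert each candidate to consistent units, then evaluate M:
  alloy Y: E = 206.0 GPa, ρ = 7865 kg/m³
  alloy L: E = 101.1 GPa, ρ = 7294 kg/m³
  alloy V: E = 25.10 GPa, ρ = 2320 kg/m³
  alloy S: E = 2.450 GPa, ρ = 1204 kg/m³
  alloy Z: E = 434.0 GPa, ρ = 3101 kg/m³
  alloy G: E = 98.04 GPa, ρ = 8567 kg/m³
  alloy Z: M = 2.44×10⁻³
  alloy V: M = 1.26×10⁻³
  alloy S: M = 1.12×10⁻³
  alloy Y: M = 0.751×10⁻³
  alloy L: M = 0.639×10⁻³
  alloy G: M = 0.538×10⁻³
Highest index: alloy Z.

alloy Z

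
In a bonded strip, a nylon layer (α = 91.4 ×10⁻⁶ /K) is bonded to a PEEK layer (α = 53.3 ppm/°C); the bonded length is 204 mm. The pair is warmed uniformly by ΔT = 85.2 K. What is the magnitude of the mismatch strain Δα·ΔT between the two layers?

3.25×10⁻³

Δα = |91.4 − 53.3|×10⁻⁶/K = 38.1×10⁻⁶/K.
Mismatch strain = Δα·ΔT = 38.1×10⁻⁶ × 85.2 = 3.25×10⁻³.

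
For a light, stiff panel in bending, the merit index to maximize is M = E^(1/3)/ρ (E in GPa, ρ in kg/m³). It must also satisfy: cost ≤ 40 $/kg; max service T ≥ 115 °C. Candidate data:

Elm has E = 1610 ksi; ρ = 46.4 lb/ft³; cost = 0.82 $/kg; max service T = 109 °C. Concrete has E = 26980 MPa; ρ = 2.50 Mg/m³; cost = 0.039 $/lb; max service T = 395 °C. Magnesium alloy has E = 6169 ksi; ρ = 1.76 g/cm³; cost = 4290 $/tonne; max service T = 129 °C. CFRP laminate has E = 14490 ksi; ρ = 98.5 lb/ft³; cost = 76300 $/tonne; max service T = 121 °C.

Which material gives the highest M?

magnesium alloy

Screen on constraints: cost ≤ 40 $/kg; max service T ≥ 115 °C. Survivors: concrete, magnesium alloy.
Putting every candidate on a common basis:
  concrete: E = 26.98 GPa, ρ = 2500 kg/m³
  magnesium alloy: E = 42.53 GPa, ρ = 1760 kg/m³
  magnesium alloy: M = 1.98×10⁻³
  concrete: M = 1.20×10⁻³
Magnesium alloy ranks first.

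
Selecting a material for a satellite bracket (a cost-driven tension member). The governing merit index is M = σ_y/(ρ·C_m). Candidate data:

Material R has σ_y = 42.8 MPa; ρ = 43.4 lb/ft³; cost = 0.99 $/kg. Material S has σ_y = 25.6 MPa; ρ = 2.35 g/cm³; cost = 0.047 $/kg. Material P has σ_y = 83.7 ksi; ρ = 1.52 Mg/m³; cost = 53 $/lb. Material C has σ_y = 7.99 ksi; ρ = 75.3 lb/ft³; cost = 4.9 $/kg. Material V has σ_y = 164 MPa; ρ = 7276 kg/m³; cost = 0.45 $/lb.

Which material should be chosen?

material S

In SI units:
  material R: σ_y = 42.80 MPa, ρ = 695.2 kg/m³, cost = 0.9900 $/kg
  material S: σ_y = 25.60 MPa, ρ = 2350 kg/m³, cost = 0.04700 $/kg
  material P: σ_y = 577.1 MPa, ρ = 1520 kg/m³, cost = 116.8 $/kg
  material C: σ_y = 55.09 MPa, ρ = 1206 kg/m³, cost = 4.900 $/kg
  material V: σ_y = 164.0 MPa, ρ = 7276 kg/m³, cost = 0.9921 $/kg
  material S: M = 232 kN·m per $
  material R: M = 62.2 kN·m per $
  material V: M = 22.7 kN·m per $
  material C: M = 9.32 kN·m per $
  material P: M = 3.25 kN·m per $
The maximum is for material S.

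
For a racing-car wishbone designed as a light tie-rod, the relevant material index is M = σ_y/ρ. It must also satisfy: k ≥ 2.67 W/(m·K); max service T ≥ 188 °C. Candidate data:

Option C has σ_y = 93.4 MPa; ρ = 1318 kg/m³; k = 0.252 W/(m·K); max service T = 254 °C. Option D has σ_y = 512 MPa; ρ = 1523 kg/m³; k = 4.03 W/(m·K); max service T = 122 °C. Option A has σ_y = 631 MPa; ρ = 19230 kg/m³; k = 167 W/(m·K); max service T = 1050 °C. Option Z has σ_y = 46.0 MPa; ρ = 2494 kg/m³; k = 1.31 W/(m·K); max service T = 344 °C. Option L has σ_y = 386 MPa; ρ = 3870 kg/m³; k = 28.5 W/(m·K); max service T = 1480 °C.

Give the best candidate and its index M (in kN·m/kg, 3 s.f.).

option L, M = 99.7 kN·m/kg

Screen on constraints: k ≥ 2.67 W/(m·K); max service T ≥ 188 °C. Survivors: option A, option L.
Per-candidate index values:
  option L: M = 99.7 kN·m/kg
  option A: M = 32.8 kN·m/kg
Option L ranks first.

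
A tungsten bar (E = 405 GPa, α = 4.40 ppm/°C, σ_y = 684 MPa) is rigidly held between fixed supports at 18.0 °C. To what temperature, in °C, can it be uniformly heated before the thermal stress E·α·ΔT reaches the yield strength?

402 °C

E·α·ΔT = 684.0 MPa ⇒ ΔT = 684.0 / (405.0×10³ × 4.40×10⁻⁶) = 383.8 K.
T = 18.0 + 383.8 = 401.8 °C.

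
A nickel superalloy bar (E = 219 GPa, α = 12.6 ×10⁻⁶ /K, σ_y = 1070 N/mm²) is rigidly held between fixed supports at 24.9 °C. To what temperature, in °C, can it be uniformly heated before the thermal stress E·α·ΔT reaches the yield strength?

413 °C

σ_y = 1070 N/mm² = 1070 MPa.
E·α·ΔT = 1070 MPa ⇒ ΔT = 1070 / (219.0×10³ × 12.6×10⁻⁶) = 387.8 K.
T = 24.9 + 387.8 = 412.7 °C.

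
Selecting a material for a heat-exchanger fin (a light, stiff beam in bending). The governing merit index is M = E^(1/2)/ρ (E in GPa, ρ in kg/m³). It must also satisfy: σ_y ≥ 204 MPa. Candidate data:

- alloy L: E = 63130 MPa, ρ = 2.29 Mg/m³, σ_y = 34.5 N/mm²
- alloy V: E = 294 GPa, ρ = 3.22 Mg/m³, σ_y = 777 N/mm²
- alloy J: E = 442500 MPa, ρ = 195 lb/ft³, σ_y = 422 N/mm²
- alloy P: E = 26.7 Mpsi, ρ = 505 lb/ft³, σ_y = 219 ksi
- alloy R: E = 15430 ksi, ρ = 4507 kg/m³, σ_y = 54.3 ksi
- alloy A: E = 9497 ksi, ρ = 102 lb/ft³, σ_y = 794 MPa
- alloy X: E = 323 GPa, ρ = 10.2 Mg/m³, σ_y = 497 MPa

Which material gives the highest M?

Screen on constraints: σ_y ≥ 204 MPa. Survivors: alloy V, alloy J, alloy P, alloy R, alloy A, alloy X.
Convert each candidate to consistent units, then evaluate M:
  alloy V: E = 294.0 GPa, ρ = 3220 kg/m³
  alloy J: E = 442.5 GPa, ρ = 3124 kg/m³
  alloy P: E = 184.1 GPa, ρ = 8089 kg/m³
  alloy R: E = 106.4 GPa, ρ = 4507 kg/m³
  alloy A: E = 65.48 GPa, ρ = 1634 kg/m³
  alloy X: E = 323.0 GPa, ρ = 10200 kg/m³
  alloy J: M = 6.73×10⁻³
  alloy V: M = 5.32×10⁻³
  alloy A: M = 4.95×10⁻³
  alloy R: M = 2.29×10⁻³
  alloy X: M = 1.76×10⁻³
  alloy P: M = 1.68×10⁻³
Highest index: alloy J.

alloy J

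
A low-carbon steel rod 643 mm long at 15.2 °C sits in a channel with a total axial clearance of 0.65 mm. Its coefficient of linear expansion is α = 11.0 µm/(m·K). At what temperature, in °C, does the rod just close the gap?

107 °C

α·L₀·ΔT = 0.65 mm ⇒ ΔT = 0.65 / (11.0×10⁻⁶ × 643.0) = 91.90 K.
T = 15.2 + 91.90 = 107.1 °C.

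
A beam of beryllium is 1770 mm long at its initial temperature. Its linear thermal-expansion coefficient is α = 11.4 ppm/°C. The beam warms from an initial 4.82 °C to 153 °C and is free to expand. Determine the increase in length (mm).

ΔT = 153 − 4.82 = 148.2 K.
ΔL = α·L₀·ΔT = 11.4×10⁻⁶ × 1770 mm × 148.2 K = 2.99 mm.

2.99 mm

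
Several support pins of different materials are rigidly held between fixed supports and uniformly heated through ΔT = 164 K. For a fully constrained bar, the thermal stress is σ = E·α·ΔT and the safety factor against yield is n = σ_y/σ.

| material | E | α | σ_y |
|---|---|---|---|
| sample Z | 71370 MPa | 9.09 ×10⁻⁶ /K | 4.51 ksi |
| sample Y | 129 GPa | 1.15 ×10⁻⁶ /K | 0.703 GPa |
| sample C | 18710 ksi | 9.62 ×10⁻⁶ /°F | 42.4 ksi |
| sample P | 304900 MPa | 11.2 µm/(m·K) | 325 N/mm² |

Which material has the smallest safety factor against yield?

sample Z

Per material, after unit conversion:
  sample Z: E = 71.37, α = 9.09, σ_y = 31.10 → σ = 106 MPa, n = 0.292
  sample Y: E = 129.0, α = 1.15, σ_y = 703.0 → σ = 24.3 MPa, n = 28.9
  sample C: E = 129.0, α = 17.3, σ_y = 292.3 → σ = 366 MPa, n = 0.798
  sample P: E = 304.9, α = 11.2, σ_y = 325.0 → σ = 560 MPa, n = 0.580
Sample Z has the lowest safety factor, n = 0.292.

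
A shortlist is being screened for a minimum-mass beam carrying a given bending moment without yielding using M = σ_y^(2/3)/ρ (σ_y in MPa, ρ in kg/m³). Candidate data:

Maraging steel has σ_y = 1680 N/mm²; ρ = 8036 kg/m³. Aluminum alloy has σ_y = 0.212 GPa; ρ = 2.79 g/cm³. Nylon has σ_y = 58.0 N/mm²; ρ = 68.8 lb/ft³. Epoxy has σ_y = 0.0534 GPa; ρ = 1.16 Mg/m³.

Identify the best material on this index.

maraging steel

Putting every candidate on a common basis:
  maraging steel: σ_y = 1680 MPa, ρ = 8036 kg/m³
  aluminum alloy: σ_y = 212.0 MPa, ρ = 2790 kg/m³
  nylon: σ_y = 58.00 MPa, ρ = 1102 kg/m³
  epoxy: σ_y = 53.40 MPa, ρ = 1160 kg/m³
  maraging steel: M = 17.6×10⁻³
  nylon: M = 13.6×10⁻³
  aluminum alloy: M = 12.7×10⁻³
  epoxy: M = 12.2×10⁻³
Maraging steel has the largest M.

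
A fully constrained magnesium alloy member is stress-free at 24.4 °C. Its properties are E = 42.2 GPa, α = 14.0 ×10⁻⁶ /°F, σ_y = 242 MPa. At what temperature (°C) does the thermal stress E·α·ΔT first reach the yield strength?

252 °C

α = 14.0×10⁻⁶/°F × 9/5 = 25.2×10⁻⁶/K.
E·α·ΔT = 242.0 MPa ⇒ ΔT = 242.0 / (42.20×10³ × 25.2×10⁻⁶) = 227.6 K.
T = 24.4 + 227.6 = 252.0 °C.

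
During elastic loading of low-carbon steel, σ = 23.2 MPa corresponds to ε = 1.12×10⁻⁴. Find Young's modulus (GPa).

E = σ/ε = 23.2 MPa / 1.12×10⁻⁴ = 207100 MPa = 207 GPa.

207 GPa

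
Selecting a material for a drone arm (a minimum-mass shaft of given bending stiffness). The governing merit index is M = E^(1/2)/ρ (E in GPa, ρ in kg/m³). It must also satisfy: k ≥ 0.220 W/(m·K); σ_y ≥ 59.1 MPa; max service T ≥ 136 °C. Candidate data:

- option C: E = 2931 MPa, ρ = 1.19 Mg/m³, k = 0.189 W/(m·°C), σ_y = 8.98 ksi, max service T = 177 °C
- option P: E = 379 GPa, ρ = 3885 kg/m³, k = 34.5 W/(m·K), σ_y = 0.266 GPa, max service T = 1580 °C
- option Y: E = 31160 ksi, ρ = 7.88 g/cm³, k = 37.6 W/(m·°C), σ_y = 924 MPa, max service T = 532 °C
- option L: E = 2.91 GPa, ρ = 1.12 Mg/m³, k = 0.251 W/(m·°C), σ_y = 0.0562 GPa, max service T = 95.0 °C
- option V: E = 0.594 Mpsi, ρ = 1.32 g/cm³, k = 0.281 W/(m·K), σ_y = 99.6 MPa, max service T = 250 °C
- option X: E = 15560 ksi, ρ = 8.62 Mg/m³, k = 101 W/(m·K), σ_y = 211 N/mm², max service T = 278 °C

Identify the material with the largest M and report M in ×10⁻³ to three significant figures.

option P, M = 5.01×10⁻³

Screen on constraints: k ≥ 0.220 W/(m·K); σ_y ≥ 59.1 MPa; max service T ≥ 136 °C. Survivors: option P, option Y, option V, option X.
In SI units:
  option P: E = 379.0 GPa, ρ = 3885 kg/m³
  option Y: E = 214.8 GPa, ρ = 7880 kg/m³
  option V: E = 4.095 GPa, ρ = 1320 kg/m³
  option X: E = 107.3 GPa, ρ = 8620 kg/m³
  option P: M = 5.01×10⁻³
  option Y: M = 1.86×10⁻³
  option V: M = 1.53×10⁻³
  option X: M = 1.20×10⁻³
Option P ranks first.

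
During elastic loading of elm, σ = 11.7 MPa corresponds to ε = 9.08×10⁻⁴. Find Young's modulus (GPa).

12.9 GPa

E = σ/ε = 11.7 MPa / 9.08×10⁻⁴ = 12890 MPa = 12.9 GPa.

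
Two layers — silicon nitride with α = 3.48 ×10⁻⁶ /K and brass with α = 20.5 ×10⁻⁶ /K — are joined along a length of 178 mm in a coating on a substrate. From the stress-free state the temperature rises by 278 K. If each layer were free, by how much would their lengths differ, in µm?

Δα = |3.48 − 20.5|×10⁻⁶/K = 17.0×10⁻⁶/K.
ΔL_mismatch = Δα·L·ΔT = 17.0×10⁻⁶ × 178.0 mm × 278.0 K = 842 µm.

842 µm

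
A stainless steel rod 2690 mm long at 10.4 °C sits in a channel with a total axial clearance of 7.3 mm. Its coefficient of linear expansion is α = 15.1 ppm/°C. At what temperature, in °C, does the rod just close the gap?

190 °C

α·L₀·ΔT = 7.3 mm ⇒ ΔT = 7.3 / (15.1×10⁻⁶ × 2690.0) = 179.7 K.
T = 10.4 + 179.7 = 190.1 °C.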